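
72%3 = 0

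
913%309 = 295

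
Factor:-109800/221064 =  - 3^1*5^2*151^( - 1 )=- 75/151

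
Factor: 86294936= 2^3*7^1*13^1*113^1 * 1049^1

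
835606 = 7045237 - 6209631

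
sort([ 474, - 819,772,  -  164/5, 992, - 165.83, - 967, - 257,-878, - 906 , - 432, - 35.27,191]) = [- 967, - 906, - 878, - 819, - 432 , - 257, - 165.83, - 35.27, - 164/5,191,  474,772,  992] 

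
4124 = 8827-4703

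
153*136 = 20808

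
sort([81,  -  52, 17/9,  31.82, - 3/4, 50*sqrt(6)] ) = [ - 52, - 3/4, 17/9, 31.82,81,50*sqrt(6 ) ]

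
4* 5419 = 21676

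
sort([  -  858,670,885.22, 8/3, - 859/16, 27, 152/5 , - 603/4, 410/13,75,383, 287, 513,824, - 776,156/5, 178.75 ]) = [ - 858, - 776, - 603/4, - 859/16, 8/3,27,152/5,  156/5,410/13,75, 178.75,287,383, 513,670 , 824,885.22 ] 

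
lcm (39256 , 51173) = 2865688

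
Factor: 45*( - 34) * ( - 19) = 2^1*3^2*5^1*17^1 *19^1 = 29070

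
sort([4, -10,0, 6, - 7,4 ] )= [ - 10, - 7,  0,  4,4,  6] 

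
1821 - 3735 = -1914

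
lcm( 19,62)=1178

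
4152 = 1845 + 2307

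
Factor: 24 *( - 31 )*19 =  - 2^3 * 3^1*19^1*31^1= - 14136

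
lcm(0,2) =0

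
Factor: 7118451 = 3^2* 337^1*2347^1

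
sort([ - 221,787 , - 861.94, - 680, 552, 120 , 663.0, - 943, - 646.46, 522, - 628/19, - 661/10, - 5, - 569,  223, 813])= [ - 943 , - 861.94, - 680, - 646.46, - 569, - 221, - 661/10,-628/19, - 5, 120,223,  522, 552,663.0,787, 813] 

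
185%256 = 185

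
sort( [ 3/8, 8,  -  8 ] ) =[ - 8,  3/8,8 ]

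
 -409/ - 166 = 2+77/166 = 2.46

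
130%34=28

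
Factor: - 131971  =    -  7^1*17^1*1109^1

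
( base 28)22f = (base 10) 1639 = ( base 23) 326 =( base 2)11001100111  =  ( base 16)667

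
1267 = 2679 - 1412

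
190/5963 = 190/5963 = 0.03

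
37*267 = 9879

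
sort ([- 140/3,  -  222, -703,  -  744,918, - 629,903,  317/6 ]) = [ - 744,  -  703, - 629, - 222,-140/3,317/6, 903, 918] 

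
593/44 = 593/44 = 13.48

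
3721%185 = 21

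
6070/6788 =3035/3394 = 0.89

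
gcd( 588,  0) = 588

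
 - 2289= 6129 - 8418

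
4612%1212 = 976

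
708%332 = 44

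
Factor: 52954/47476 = 29/26 = 2^( - 1) * 13^( -1)*29^1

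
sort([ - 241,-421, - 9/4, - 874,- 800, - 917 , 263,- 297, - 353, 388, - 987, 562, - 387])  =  [ - 987, - 917, - 874, - 800 ,-421, - 387, - 353,  -  297,-241 , - 9/4, 263,  388, 562 ]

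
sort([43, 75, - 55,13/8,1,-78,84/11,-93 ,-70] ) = [- 93,  -  78, - 70, -55 , 1,13/8,84/11,43,75 ]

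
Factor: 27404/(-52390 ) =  -2^1*5^( - 1)*13^( -1 )*17^1 = -34/65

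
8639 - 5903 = 2736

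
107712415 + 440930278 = 548642693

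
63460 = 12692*5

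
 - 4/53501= - 1 + 53497/53501 = -0.00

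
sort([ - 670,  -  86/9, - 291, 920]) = [ - 670, - 291 , - 86/9,920 ] 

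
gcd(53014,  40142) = 2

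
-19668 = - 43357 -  - 23689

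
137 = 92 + 45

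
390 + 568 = 958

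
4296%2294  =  2002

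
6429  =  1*6429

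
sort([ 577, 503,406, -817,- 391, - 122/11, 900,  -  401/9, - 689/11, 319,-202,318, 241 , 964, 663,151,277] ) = [  -  817,-391, - 202,-689/11,-401/9,- 122/11, 151,  241,  277, 318,  319,406, 503,577, 663,  900,964] 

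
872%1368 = 872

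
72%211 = 72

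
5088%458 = 50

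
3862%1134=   460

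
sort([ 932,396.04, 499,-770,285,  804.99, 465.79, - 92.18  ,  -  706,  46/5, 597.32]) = [ - 770,-706,  -  92.18, 46/5,285, 396.04, 465.79 , 499,597.32, 804.99, 932]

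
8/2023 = 8/2023 = 0.00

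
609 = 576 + 33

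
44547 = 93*479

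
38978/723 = 53+659/723= 53.91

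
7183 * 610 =4381630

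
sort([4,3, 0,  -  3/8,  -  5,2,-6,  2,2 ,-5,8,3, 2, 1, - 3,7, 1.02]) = [ - 6, - 5,-5, - 3 , - 3/8, 0,1,1.02, 2, 2, 2  ,  2, 3,3,4,7,8]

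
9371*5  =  46855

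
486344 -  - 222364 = 708708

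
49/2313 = 49/2313 = 0.02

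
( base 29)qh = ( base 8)1403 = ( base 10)771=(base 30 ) pl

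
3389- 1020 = 2369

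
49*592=29008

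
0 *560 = 0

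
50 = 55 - 5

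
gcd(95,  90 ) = 5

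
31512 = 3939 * 8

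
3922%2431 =1491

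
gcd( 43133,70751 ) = 1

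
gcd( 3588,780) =156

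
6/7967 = 6/7967 = 0.00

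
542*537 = 291054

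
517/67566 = 517/67566 = 0.01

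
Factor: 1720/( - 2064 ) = -2^( -1)*3^( - 1)*5^1 = -5/6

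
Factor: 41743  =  13^3*19^1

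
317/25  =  12 + 17/25 =12.68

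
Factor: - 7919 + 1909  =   - 2^1*5^1*601^1 = - 6010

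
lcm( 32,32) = 32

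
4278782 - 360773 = 3918009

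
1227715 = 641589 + 586126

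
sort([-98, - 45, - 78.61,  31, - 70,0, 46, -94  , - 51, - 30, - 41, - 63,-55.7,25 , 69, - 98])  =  [ - 98, - 98, - 94, - 78.61, - 70, - 63, - 55.7 ,-51 , - 45, - 41, - 30,0, 25,  31,46 , 69]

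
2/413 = 2/413 = 0.00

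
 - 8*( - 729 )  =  5832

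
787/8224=787/8224 = 0.10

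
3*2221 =6663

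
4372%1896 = 580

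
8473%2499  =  976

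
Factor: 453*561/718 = 254133/718=2^( - 1)*3^2*11^1*17^1*151^1*359^( - 1 )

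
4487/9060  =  4487/9060 = 0.50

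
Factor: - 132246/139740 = - 22041/23290  =  - 2^( - 1 )*3^2*5^(-1)*17^(-1 )* 31^1*79^1*137^ (- 1 )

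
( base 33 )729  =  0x1e12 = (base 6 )55350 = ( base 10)7698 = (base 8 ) 17022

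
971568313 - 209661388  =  761906925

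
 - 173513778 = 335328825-508842603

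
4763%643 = 262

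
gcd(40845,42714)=21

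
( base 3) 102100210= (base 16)205B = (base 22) h2b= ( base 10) 8283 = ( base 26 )c6f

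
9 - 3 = 6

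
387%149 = 89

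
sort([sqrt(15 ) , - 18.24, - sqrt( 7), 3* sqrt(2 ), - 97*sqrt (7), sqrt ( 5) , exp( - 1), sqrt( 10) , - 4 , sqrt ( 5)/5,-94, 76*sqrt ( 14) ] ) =[-97* sqrt( 7 ), - 94, - 18.24, - 4, - sqrt ( 7), exp( - 1), sqrt(5 ) /5,sqrt(5), sqrt(10 ), sqrt( 15), 3*sqrt(2), 76*sqrt( 14) ] 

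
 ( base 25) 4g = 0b1110100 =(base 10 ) 116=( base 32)3k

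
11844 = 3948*3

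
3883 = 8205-4322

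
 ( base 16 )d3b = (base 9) 4573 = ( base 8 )6473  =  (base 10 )3387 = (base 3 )11122110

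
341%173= 168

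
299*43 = 12857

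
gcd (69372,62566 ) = 82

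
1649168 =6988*236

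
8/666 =4/333 = 0.01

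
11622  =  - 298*( - 39) 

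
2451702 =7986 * 307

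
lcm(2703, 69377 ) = 208131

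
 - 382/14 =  -191/7 = - 27.29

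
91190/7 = 91190/7 = 13027.14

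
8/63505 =8/63505 = 0.00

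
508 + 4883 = 5391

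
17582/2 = 8791= 8791.00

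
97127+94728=191855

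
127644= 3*42548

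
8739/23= 379 + 22/23 = 379.96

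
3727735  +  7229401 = 10957136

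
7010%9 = 8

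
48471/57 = 850 + 7/19 = 850.37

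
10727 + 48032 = 58759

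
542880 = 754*720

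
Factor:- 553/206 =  - 2^( - 1) * 7^1 * 79^1 * 103^(-1)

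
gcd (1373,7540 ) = 1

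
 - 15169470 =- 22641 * 670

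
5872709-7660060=-1787351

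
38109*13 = 495417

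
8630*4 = 34520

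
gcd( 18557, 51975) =77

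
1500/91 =1500/91 = 16.48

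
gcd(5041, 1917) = 71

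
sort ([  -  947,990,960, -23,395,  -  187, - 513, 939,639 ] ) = [  -  947, - 513,-187, - 23,395,639,939,960,990 ]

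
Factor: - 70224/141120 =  - 209/420  =  -  2^(-2 )*3^( - 1) *5^( - 1)*7^(  -  1)*11^1*19^1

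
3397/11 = 3397/11 = 308.82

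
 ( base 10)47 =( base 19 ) 29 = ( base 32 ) 1f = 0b101111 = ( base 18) 2B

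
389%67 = 54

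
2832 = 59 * 48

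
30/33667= 30/33667 = 0.00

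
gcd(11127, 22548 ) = 3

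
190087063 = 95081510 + 95005553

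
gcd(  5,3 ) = 1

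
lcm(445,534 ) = 2670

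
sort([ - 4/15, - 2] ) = [ - 2,-4/15 ]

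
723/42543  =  241/14181= 0.02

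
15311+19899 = 35210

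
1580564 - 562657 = 1017907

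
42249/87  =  485+18/29 = 485.62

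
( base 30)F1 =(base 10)451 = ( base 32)e3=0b111000011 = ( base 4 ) 13003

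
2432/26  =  1216/13 = 93.54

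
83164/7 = 83164/7= 11880.57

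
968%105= 23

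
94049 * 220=20690780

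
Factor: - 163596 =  - 2^2 *3^1*13633^1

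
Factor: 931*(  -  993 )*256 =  - 2^8  *3^1*7^2 * 19^1*331^1=- 236667648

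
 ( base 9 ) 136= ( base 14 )82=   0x72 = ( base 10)114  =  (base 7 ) 222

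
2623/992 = 2623/992 = 2.64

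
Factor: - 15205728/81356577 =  - 2^5*17^( - 1) * 47^(- 1)*33941^( - 1 )*158393^1= - 5068576/27118859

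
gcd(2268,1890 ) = 378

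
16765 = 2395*7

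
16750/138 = 121 +26/69=   121.38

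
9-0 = 9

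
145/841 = 5/29 = 0.17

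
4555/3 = 1518  +  1/3 = 1518.33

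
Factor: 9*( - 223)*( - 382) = 2^1 * 3^2*191^1 *223^1=766674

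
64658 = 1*64658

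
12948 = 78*166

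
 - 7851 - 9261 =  - 17112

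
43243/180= 43243/180 = 240.24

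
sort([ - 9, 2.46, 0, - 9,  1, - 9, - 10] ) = [ - 10, - 9, - 9, - 9, 0, 1, 2.46]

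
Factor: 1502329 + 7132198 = 8634527 = 11^1*784957^1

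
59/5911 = 59/5911 = 0.01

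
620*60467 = 37489540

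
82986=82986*1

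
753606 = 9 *83734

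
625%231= 163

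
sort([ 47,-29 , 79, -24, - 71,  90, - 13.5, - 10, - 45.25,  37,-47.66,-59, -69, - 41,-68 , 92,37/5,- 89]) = [-89, - 71, - 69 ,  -  68,- 59, - 47.66,- 45.25, - 41,  -  29, - 24, - 13.5, -10,37/5,37,47,79, 90, 92] 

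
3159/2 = 1579 + 1/2 = 1579.50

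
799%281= 237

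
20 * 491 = 9820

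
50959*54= 2751786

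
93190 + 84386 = 177576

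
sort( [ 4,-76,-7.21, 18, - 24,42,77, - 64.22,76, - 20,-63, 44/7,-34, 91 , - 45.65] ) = [ -76, - 64.22  , - 63,  -  45.65, -34,- 24, - 20,-7.21 , 4,44/7, 18,42,  76,77,91 ] 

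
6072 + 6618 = 12690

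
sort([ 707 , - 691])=[ - 691,707 ] 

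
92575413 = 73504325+19071088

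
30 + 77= 107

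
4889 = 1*4889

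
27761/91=305 +6/91=305.07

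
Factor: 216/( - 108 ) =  - 2^1 = - 2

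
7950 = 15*530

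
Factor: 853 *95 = 5^1*19^1*853^1 =81035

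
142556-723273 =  - 580717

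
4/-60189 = - 1 +60185/60189 = - 0.00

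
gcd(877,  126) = 1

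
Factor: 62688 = 2^5 * 3^1*653^1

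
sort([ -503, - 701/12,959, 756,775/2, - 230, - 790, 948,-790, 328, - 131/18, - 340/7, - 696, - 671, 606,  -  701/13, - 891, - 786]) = [ - 891, - 790,  -  790, - 786, - 696, - 671, - 503, - 230, - 701/12,-701/13, - 340/7 , - 131/18, 328,  775/2, 606, 756, 948 , 959]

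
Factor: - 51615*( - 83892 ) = 4330085580 = 2^2*3^3*5^1*31^1*37^1*6991^1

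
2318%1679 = 639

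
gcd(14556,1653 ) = 3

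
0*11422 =0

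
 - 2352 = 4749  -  7101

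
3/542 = 3/542 = 0.01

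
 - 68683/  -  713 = 68683/713 = 96.33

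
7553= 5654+1899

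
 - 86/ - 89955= 86/89955  =  0.00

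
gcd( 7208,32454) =2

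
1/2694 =1/2694 = 0.00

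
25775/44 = 585  +  35/44 =585.80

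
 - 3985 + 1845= - 2140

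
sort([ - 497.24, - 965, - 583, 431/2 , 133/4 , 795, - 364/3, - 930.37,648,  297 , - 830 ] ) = [-965, - 930.37 , - 830, - 583, - 497.24, - 364/3, 133/4,431/2,  297,648, 795]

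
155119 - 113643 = 41476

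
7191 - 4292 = 2899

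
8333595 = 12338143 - 4004548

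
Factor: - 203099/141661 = - 919/641 = - 641^( - 1)*919^1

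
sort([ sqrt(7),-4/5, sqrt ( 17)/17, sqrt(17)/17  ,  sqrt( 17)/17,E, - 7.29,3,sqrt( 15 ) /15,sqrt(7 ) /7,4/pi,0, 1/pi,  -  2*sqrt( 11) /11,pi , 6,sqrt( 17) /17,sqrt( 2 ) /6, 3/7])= [- 7.29, - 4/5,- 2*sqrt(11) /11,0 , sqrt( 2 ) /6,sqrt(17 )/17 , sqrt(17)/17,sqrt (17 )/17,sqrt( 17 ) /17, sqrt(15)/15,1/pi,  sqrt( 7 ) /7,3/7,4/pi, sqrt(7),E,3,pi, 6 ]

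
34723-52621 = -17898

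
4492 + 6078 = 10570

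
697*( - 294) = -204918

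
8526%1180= 266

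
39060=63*620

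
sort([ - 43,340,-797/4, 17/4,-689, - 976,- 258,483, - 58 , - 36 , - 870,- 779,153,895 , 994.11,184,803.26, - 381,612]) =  [-976, - 870, - 779,-689, - 381,-258, - 797/4,-58, - 43,-36,17/4, 153,184,  340,483,  612,803.26, 895,994.11 ] 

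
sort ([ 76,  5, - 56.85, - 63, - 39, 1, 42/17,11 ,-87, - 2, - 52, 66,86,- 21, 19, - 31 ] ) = [ - 87,-63,  -  56.85, - 52, - 39, - 31 ,-21, - 2, 1, 42/17, 5, 11, 19, 66, 76, 86 ] 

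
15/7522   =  15/7522 =0.00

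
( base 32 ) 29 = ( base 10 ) 73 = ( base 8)111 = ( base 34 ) 25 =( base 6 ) 201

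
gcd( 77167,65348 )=1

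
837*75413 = 63120681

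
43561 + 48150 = 91711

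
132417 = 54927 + 77490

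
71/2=35 + 1/2=35.50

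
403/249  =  403/249 =1.62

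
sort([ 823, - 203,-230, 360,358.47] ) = [-230, - 203, 358.47,360, 823] 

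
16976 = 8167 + 8809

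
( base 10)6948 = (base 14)2764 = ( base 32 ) 6p4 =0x1b24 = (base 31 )774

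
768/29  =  26  +  14/29 = 26.48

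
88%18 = 16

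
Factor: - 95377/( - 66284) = 2^( - 2)*73^( - 1 ) * 127^1*227^ ( - 1)*751^1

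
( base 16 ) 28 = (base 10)40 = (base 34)16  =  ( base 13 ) 31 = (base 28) 1C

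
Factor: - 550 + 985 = 3^1 * 5^1*29^1 = 435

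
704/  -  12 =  - 59 + 1/3 = - 58.67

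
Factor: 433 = 433^1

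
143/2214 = 143/2214= 0.06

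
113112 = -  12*( - 9426)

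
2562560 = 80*32032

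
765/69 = 255/23 = 11.09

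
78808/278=39404/139  =  283.48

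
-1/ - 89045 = 1/89045 = 0.00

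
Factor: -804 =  -2^2*  3^1*67^1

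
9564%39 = 9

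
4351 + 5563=9914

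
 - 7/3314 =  - 7/3314= - 0.00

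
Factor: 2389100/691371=2^2*3^( - 2 )*5^2 * 7^1*3413^1 * 76819^(  -  1)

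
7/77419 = 7/77419 = 0.00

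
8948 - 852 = 8096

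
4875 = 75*65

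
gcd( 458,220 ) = 2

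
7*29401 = 205807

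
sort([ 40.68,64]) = [40.68,64 ]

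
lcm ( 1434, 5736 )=5736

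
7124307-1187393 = 5936914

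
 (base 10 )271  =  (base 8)417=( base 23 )BI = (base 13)17b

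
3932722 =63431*62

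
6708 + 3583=10291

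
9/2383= 9/2383= 0.00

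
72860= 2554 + 70306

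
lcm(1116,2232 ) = 2232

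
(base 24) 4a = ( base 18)5G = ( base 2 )1101010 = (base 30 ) 3g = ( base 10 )106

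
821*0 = 0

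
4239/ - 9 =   -  471/1 =- 471.00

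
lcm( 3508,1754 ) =3508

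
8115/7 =1159 + 2/7 = 1159.29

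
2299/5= 459+4/5 = 459.80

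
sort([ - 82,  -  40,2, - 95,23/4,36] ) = [-95, - 82, - 40,2,  23/4, 36 ]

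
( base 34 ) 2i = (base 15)5b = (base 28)32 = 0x56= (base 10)86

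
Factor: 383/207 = 3^(- 2)*23^( - 1)  *383^1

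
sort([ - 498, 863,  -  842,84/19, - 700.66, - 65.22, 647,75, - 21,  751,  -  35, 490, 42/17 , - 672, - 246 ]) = [ - 842,  -  700.66, - 672, - 498, - 246, - 65.22, - 35,-21 , 42/17,  84/19, 75 , 490, 647,  751, 863 ] 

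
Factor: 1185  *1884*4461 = 9959360940  =  2^2*3^3*5^1*79^1*157^1*1487^1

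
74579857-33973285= 40606572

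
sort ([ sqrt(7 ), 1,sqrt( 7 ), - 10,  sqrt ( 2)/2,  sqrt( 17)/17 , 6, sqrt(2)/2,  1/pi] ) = [- 10, sqrt( 17)/17, 1/pi,sqrt(2)/2  ,  sqrt( 2 )/2,1, sqrt (7), sqrt(7), 6 ]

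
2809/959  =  2809/959 =2.93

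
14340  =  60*239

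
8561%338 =111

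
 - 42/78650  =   - 1 + 39304/39325 = - 0.00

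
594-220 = 374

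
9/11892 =3/3964 =0.00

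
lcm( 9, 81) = 81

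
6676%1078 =208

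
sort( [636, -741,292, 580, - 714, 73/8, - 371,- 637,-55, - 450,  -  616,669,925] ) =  [ - 741, - 714,- 637,-616, - 450,  -  371, - 55  ,  73/8, 292, 580,636, 669, 925 ] 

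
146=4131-3985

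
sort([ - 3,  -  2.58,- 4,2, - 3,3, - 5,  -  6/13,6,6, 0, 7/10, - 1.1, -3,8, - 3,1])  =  [ - 5, - 4, - 3, - 3,  -  3, - 3,-2.58,-1.1, - 6/13,0,  7/10, 1,2,3,6, 6,8 ] 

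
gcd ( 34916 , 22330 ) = 406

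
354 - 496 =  - 142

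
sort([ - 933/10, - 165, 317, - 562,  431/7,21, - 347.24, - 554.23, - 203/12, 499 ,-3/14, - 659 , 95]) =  [ - 659 , - 562, - 554.23, - 347.24,-165 , - 933/10, - 203/12 ,  -  3/14, 21, 431/7, 95, 317,499]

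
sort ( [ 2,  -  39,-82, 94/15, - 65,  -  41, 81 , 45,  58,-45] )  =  [-82,-65, - 45,-41, - 39, 2, 94/15,45, 58, 81 ] 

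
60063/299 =60063/299 = 200.88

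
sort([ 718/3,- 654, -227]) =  [ - 654, - 227,718/3 ] 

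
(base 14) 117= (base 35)67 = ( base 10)217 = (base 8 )331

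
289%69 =13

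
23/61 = 23/61 = 0.38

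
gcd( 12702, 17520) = 438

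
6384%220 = 4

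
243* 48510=11787930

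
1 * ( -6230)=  - 6230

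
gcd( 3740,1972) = 68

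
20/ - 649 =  - 1+629/649 = - 0.03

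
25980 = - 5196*(-5 ) 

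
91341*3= 274023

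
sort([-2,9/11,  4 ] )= [ - 2 , 9/11, 4]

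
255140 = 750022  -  494882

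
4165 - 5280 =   -  1115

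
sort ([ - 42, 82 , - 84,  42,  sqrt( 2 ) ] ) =[ - 84, - 42, sqrt(2 ) , 42, 82]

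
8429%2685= 374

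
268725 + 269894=538619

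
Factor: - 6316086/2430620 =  -2^( - 1)*3^1 * 5^ ( - 1 )*7^1 * 121531^(-1)*150383^1 = - 3158043/1215310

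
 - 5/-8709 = 5/8709 = 0.00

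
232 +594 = 826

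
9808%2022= 1720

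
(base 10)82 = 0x52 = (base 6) 214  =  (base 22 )3g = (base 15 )57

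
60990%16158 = 12516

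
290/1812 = 145/906 = 0.16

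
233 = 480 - 247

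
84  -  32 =52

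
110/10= 11 = 11.00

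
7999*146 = 1167854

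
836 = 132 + 704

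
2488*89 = 221432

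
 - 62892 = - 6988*9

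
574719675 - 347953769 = 226765906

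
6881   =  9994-3113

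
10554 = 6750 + 3804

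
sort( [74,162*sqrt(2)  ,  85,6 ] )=[6,74,  85  ,  162*sqrt(2) ] 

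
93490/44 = 2124 + 17/22 = 2124.77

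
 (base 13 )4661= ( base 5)304011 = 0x2699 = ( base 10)9881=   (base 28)cgp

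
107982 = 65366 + 42616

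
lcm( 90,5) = 90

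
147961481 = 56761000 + 91200481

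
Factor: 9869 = 71^1*139^1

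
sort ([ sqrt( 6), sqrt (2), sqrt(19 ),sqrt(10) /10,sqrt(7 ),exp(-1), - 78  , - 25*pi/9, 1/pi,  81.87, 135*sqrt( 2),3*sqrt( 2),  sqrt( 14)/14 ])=[ - 78, - 25*pi/9, sqrt( 14 )/14, sqrt( 10)/10, 1/pi, exp( - 1), sqrt( 2), sqrt( 6 ) , sqrt(7),  3*sqrt(2), sqrt( 19),  81.87,135 * sqrt( 2)] 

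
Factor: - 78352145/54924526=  - 2^( - 1)*5^1*23^1*67^1*10169^1*27462263^(  -  1) 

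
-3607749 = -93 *38793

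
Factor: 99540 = 2^2*3^2*5^1*7^1*79^1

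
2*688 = 1376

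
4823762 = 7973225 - 3149463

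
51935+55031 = 106966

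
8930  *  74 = 660820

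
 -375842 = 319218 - 695060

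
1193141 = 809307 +383834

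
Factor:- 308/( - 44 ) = 7 = 7^1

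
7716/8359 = 12/13 =0.92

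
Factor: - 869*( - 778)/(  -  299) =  - 676082/299= - 2^1 * 11^1*13^( -1 ) * 23^( - 1 ) * 79^1*389^1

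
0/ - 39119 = 0/1 =- 0.00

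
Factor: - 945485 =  - 5^1* 263^1*719^1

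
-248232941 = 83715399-331948340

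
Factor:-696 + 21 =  - 675 = -3^3 * 5^2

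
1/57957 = 1/57957=0.00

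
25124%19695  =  5429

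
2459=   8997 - 6538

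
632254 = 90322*7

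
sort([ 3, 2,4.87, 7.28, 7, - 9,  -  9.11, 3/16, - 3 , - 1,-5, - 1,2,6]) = [ - 9.11 ,-9, - 5,-3,- 1,-1,3/16, 2,2, 3,4.87, 6,  7, 7.28 ] 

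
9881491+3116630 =12998121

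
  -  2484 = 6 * (  -  414) 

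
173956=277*628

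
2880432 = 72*40006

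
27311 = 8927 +18384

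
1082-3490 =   -  2408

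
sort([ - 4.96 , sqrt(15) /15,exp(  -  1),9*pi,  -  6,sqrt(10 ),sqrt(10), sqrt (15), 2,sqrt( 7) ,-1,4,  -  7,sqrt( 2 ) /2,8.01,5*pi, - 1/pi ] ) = [-7,  -  6, - 4.96,-1, - 1/pi, sqrt (15) /15,exp( - 1),sqrt(2)/2,2, sqrt( 7),sqrt(10), sqrt(10),sqrt(15),4, 8.01,5 * pi , 9*pi ] 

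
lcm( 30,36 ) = 180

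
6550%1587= 202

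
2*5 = 10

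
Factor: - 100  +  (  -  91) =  -191^1 =- 191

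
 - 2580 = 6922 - 9502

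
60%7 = 4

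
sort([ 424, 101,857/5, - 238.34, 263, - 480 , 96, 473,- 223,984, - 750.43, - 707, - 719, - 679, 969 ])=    [ - 750.43, - 719, - 707, - 679, - 480, - 238.34, - 223,96,  101,857/5,263,424,473,969,984]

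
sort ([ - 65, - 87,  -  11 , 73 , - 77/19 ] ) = [ - 87, - 65, - 11, - 77/19,73]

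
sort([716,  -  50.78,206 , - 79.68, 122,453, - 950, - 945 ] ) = [ - 950,-945, - 79.68, - 50.78, 122,206,453,716 ]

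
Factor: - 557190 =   -  2^1*3^2 * 5^1*41^1*151^1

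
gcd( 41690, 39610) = 10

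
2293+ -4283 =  - 1990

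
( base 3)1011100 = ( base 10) 846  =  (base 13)501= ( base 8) 1516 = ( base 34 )ou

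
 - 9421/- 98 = 9421/98 = 96.13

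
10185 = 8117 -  - 2068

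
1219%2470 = 1219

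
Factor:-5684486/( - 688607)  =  2^1 * 37^(-2)*41^1*181^1*383^1*503^(-1)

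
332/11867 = 332/11867   =  0.03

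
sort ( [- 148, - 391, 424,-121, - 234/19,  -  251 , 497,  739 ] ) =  [ - 391, - 251,-148, - 121, - 234/19 , 424 , 497,  739] 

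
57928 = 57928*1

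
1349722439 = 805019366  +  544703073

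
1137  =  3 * 379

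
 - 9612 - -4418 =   -  5194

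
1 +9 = 10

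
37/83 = 37/83 = 0.45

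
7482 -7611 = -129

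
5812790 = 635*9154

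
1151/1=1151  =  1151.00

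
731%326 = 79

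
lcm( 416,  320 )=4160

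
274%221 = 53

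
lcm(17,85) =85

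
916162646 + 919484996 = 1835647642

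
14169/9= 1574+1/3=   1574.33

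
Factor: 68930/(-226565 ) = -122/401 =- 2^1 * 61^1*401^( - 1)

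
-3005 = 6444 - 9449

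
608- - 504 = 1112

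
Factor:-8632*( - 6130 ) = 52914160 = 2^4  *  5^1*13^1*83^1*613^1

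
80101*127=10172827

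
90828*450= 40872600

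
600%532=68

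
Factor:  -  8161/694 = -2^( -1)*347^(  -  1)*8161^1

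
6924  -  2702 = 4222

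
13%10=3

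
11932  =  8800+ 3132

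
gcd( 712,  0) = 712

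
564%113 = 112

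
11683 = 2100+9583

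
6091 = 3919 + 2172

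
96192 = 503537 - 407345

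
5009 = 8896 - 3887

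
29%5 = 4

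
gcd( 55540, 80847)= 1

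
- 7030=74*( - 95 ) 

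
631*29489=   18607559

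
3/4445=3/4445 = 0.00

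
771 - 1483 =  - 712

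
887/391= 887/391=2.27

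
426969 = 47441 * 9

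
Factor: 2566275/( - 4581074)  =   - 2^( - 1 )*3^1*5^2*34217^1*2290537^(- 1)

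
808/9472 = 101/1184 = 0.09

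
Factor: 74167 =74167^1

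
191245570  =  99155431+92090139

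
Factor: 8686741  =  7^1*131^1* 9473^1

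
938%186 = 8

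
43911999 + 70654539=114566538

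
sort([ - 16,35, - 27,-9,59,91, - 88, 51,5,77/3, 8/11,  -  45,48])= [ - 88,-45, - 27, - 16, - 9,8/11,5, 77/3, 35,48,51, 59,91] 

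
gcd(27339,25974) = 39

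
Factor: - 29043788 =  - 2^2*53^1*136999^1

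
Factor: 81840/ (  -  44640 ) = -11/6= - 2^( - 1 )*3^( - 1)*11^1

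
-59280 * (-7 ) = 414960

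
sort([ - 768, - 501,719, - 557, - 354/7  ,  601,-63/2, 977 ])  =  [ - 768,-557, - 501, - 354/7, - 63/2,601,719,977 ]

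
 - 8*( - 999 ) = 7992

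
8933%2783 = 584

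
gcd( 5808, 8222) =2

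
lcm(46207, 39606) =277242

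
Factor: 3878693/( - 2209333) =-7^1*13^1*547^(- 1) * 577^( - 1) *6089^1 = -554099/315619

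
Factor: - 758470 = - 2^1 *5^1*73^1 * 1039^1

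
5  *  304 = 1520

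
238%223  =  15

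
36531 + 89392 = 125923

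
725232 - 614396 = 110836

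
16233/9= 5411/3 = 1803.67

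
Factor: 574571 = 443^1 * 1297^1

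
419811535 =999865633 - 580054098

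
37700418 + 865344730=903045148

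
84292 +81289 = 165581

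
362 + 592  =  954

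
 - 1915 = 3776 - 5691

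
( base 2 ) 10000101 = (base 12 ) b1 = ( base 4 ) 2011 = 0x85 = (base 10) 133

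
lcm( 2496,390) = 12480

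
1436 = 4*359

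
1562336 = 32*48823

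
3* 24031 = 72093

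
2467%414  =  397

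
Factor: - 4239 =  -3^3*157^1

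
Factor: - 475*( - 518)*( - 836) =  - 205697800 = -  2^3 *5^2*7^1*11^1*19^2*37^1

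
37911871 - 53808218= - 15896347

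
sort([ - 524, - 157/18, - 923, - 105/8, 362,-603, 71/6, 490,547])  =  [ - 923, - 603, - 524,- 105/8, - 157/18 , 71/6,362, 490, 547 ]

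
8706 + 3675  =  12381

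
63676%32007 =31669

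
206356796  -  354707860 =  - 148351064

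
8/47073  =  8/47073=0.00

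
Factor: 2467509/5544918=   2^(-1)*3^( - 1)*11^1* 23^1*3251^1*308051^ ( - 1) = 822503/1848306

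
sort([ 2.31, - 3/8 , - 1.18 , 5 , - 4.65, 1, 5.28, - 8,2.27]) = [ - 8, - 4.65 , - 1.18, - 3/8,  1,2.27, 2.31,5 , 5.28] 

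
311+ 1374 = 1685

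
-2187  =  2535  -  4722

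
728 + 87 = 815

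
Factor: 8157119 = 71^1*114889^1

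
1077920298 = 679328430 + 398591868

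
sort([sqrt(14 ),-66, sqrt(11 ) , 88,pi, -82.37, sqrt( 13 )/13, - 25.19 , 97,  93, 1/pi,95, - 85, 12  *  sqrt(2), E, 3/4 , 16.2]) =[-85,-82.37, - 66, - 25.19,sqrt(13 ) /13, 1/pi, 3/4,E , pi,sqrt( 11), sqrt( 14), 16.2, 12*sqrt ( 2 ), 88, 93, 95, 97]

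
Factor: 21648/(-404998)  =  -24/449 = -2^3*3^1*449^( - 1)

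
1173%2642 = 1173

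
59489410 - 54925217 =4564193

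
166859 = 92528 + 74331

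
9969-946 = 9023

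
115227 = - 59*( - 1953) 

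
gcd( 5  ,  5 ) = 5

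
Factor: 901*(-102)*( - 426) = 39150252 = 2^2 * 3^2*17^2*53^1*71^1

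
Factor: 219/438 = 1/2 =2^(- 1)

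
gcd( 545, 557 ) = 1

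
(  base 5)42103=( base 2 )101011011010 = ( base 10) 2778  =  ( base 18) 8A6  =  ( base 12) 1736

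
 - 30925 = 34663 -65588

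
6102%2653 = 796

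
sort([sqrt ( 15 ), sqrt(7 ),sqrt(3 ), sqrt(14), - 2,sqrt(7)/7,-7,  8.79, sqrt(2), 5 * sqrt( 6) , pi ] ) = [  -  7, - 2, sqrt(7)/7, sqrt(2),  sqrt( 3 ), sqrt(7), pi, sqrt (14 ), sqrt ( 15),8.79, 5*sqrt( 6) ]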